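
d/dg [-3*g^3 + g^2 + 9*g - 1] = -9*g^2 + 2*g + 9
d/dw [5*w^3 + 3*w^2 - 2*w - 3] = 15*w^2 + 6*w - 2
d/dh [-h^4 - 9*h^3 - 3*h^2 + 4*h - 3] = -4*h^3 - 27*h^2 - 6*h + 4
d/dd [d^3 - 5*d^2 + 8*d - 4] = 3*d^2 - 10*d + 8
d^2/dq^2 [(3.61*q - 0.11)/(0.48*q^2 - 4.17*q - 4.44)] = ((30.213 - 10.3968*q)*(-0.48*q^2 + 4.17*q + 4.44) - (0.96*q - 4.17)*(1.92*q - 8.34)*(3.61*q - 0.11))/(-0.48*q^2 + 4.17*q + 4.44)^3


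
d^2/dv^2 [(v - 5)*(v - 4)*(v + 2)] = 6*v - 14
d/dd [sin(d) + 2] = cos(d)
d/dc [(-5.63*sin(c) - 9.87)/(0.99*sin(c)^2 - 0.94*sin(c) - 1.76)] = (5.5737*sin(c)^2 + 19.5426*sin(c) + 0.631)*cos(c)/(0.9801*sin(c)^4 - 1.8612*sin(c)^3 - 2.6012*sin(c)^2 + 3.3088*sin(c) + 3.0976)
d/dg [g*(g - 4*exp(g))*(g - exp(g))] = -5*g^2*exp(g) + 3*g^2 + 8*g*exp(2*g) - 10*g*exp(g) + 4*exp(2*g)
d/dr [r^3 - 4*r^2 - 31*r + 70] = 3*r^2 - 8*r - 31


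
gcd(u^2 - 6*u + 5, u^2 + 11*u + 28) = 1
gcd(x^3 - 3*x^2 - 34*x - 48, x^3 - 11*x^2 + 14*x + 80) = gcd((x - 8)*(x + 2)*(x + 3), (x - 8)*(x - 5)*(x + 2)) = x^2 - 6*x - 16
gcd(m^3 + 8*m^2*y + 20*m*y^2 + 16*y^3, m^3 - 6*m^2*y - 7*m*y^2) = 1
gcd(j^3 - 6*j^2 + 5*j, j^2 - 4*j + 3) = j - 1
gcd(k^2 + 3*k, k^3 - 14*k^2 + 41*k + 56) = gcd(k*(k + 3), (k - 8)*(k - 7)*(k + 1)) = 1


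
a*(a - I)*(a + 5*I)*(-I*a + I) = -I*a^4 + 4*a^3 + I*a^3 - 4*a^2 - 5*I*a^2 + 5*I*a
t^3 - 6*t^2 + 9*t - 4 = (t - 4)*(t - 1)^2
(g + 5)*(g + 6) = g^2 + 11*g + 30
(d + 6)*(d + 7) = d^2 + 13*d + 42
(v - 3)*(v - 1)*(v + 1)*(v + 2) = v^4 - v^3 - 7*v^2 + v + 6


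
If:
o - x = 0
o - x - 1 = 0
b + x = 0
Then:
No Solution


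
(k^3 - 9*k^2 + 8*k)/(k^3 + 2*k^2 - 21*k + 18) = k*(k - 8)/(k^2 + 3*k - 18)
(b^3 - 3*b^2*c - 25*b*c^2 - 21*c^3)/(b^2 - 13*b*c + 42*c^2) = (b^2 + 4*b*c + 3*c^2)/(b - 6*c)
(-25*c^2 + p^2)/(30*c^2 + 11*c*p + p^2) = (-5*c + p)/(6*c + p)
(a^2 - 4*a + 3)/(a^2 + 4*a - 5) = (a - 3)/(a + 5)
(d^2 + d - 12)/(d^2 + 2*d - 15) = (d + 4)/(d + 5)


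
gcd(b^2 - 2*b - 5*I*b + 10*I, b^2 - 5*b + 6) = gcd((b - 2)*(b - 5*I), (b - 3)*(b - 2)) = b - 2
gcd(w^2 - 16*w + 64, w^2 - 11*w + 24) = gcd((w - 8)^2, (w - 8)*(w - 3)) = w - 8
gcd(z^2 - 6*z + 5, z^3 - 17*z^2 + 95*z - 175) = z - 5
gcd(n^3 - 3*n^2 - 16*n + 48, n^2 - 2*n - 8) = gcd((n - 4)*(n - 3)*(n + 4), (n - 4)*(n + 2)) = n - 4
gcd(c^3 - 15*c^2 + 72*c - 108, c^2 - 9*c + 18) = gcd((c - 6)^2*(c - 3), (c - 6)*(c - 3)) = c^2 - 9*c + 18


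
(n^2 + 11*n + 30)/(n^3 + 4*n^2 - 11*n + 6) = (n + 5)/(n^2 - 2*n + 1)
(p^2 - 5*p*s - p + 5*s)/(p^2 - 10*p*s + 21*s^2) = (p^2 - 5*p*s - p + 5*s)/(p^2 - 10*p*s + 21*s^2)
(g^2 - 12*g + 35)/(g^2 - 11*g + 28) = (g - 5)/(g - 4)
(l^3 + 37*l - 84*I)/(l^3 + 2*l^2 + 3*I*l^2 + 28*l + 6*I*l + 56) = (l - 3*I)/(l + 2)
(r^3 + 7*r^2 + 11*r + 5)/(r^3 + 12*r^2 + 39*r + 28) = (r^2 + 6*r + 5)/(r^2 + 11*r + 28)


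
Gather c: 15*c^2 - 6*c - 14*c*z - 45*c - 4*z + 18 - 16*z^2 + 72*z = 15*c^2 + c*(-14*z - 51) - 16*z^2 + 68*z + 18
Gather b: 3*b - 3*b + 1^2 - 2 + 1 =0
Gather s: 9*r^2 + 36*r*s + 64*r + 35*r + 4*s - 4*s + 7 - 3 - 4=9*r^2 + 36*r*s + 99*r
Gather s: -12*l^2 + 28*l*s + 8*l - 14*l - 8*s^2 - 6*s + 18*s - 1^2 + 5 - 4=-12*l^2 - 6*l - 8*s^2 + s*(28*l + 12)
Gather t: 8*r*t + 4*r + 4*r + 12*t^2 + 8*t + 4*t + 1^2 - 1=8*r + 12*t^2 + t*(8*r + 12)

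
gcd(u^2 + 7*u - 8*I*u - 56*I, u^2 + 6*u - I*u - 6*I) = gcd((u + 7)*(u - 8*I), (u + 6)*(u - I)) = 1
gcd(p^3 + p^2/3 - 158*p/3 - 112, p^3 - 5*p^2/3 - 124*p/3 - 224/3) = p^2 - 17*p/3 - 56/3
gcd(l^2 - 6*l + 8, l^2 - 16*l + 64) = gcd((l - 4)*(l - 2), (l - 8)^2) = 1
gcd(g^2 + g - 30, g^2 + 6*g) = g + 6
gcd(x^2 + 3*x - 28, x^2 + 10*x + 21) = x + 7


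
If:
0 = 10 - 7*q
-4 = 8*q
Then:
No Solution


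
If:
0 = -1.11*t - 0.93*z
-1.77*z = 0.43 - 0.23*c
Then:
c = 7.69565217391304*z + 1.8695652173913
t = -0.837837837837838*z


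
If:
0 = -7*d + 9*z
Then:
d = 9*z/7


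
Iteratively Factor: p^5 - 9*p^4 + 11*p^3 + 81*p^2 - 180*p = (p - 5)*(p^4 - 4*p^3 - 9*p^2 + 36*p) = p*(p - 5)*(p^3 - 4*p^2 - 9*p + 36) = p*(p - 5)*(p - 4)*(p^2 - 9) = p*(p - 5)*(p - 4)*(p - 3)*(p + 3)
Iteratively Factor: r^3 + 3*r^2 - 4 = (r - 1)*(r^2 + 4*r + 4) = (r - 1)*(r + 2)*(r + 2)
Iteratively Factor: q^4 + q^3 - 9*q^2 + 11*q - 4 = (q + 4)*(q^3 - 3*q^2 + 3*q - 1) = (q - 1)*(q + 4)*(q^2 - 2*q + 1) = (q - 1)^2*(q + 4)*(q - 1)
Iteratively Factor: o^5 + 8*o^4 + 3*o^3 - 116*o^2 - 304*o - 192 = (o + 1)*(o^4 + 7*o^3 - 4*o^2 - 112*o - 192) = (o - 4)*(o + 1)*(o^3 + 11*o^2 + 40*o + 48) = (o - 4)*(o + 1)*(o + 3)*(o^2 + 8*o + 16) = (o - 4)*(o + 1)*(o + 3)*(o + 4)*(o + 4)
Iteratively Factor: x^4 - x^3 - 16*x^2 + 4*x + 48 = (x - 4)*(x^3 + 3*x^2 - 4*x - 12) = (x - 4)*(x - 2)*(x^2 + 5*x + 6) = (x - 4)*(x - 2)*(x + 3)*(x + 2)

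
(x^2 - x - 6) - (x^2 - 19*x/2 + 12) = 17*x/2 - 18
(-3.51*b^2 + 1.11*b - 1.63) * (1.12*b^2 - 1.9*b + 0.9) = -3.9312*b^4 + 7.9122*b^3 - 7.0936*b^2 + 4.096*b - 1.467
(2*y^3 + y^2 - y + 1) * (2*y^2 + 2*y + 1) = 4*y^5 + 6*y^4 + 2*y^3 + y^2 + y + 1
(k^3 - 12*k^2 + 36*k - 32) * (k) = k^4 - 12*k^3 + 36*k^2 - 32*k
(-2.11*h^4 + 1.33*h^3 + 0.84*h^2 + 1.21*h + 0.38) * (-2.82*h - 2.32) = 5.9502*h^5 + 1.1446*h^4 - 5.4544*h^3 - 5.361*h^2 - 3.8788*h - 0.8816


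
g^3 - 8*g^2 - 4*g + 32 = (g - 8)*(g - 2)*(g + 2)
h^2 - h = h*(h - 1)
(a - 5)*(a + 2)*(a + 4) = a^3 + a^2 - 22*a - 40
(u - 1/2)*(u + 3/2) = u^2 + u - 3/4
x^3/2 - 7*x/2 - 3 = (x/2 + 1/2)*(x - 3)*(x + 2)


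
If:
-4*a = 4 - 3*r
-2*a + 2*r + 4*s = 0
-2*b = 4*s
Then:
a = -6*s - 4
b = -2*s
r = -8*s - 4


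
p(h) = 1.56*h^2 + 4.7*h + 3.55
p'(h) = 3.12*h + 4.7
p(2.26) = 22.14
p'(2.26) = 11.75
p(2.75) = 28.27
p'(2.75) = 13.28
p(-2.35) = 1.12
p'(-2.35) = -2.63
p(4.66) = 59.33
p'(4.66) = 19.24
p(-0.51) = 1.56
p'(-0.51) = 3.11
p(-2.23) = 0.83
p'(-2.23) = -2.26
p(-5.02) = 19.27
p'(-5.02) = -10.96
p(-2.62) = 1.94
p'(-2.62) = -3.47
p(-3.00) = 3.49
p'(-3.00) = -4.66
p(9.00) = 172.21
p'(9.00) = 32.78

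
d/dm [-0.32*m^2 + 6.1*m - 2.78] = 6.1 - 0.64*m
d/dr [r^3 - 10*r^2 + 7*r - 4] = 3*r^2 - 20*r + 7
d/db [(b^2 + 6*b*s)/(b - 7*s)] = (-b*(b + 6*s) + 2*(b - 7*s)*(b + 3*s))/(b - 7*s)^2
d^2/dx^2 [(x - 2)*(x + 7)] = 2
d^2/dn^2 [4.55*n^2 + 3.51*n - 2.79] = 9.10000000000000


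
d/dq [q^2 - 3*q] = 2*q - 3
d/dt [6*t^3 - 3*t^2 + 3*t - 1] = 18*t^2 - 6*t + 3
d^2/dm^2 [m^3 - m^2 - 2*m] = 6*m - 2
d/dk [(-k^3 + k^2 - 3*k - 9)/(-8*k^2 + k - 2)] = (8*k^4 - 2*k^3 - 17*k^2 - 148*k + 15)/(64*k^4 - 16*k^3 + 33*k^2 - 4*k + 4)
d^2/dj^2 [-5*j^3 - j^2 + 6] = -30*j - 2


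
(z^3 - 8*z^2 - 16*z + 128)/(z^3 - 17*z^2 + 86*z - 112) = (z^2 - 16)/(z^2 - 9*z + 14)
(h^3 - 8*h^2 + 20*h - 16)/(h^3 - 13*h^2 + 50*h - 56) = (h - 2)/(h - 7)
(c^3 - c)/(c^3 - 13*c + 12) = c*(c + 1)/(c^2 + c - 12)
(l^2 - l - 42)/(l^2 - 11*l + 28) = (l + 6)/(l - 4)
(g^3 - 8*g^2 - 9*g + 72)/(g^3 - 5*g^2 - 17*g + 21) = (g^2 - 11*g + 24)/(g^2 - 8*g + 7)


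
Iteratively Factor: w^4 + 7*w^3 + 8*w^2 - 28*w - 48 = (w + 4)*(w^3 + 3*w^2 - 4*w - 12) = (w + 3)*(w + 4)*(w^2 - 4) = (w - 2)*(w + 3)*(w + 4)*(w + 2)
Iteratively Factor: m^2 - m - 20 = (m + 4)*(m - 5)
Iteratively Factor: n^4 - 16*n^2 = (n)*(n^3 - 16*n) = n*(n + 4)*(n^2 - 4*n) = n*(n - 4)*(n + 4)*(n)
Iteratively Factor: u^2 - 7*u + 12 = (u - 3)*(u - 4)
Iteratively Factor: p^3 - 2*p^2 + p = (p - 1)*(p^2 - p) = p*(p - 1)*(p - 1)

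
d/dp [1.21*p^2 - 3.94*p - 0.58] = 2.42*p - 3.94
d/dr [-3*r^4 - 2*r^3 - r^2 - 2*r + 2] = -12*r^3 - 6*r^2 - 2*r - 2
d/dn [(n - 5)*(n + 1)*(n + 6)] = 3*n^2 + 4*n - 29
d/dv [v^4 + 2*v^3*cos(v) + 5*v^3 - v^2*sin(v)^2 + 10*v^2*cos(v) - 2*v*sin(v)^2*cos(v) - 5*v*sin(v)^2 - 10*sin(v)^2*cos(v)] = -2*v^3*sin(v) + 4*v^3 - 10*v^2*sin(v) - v^2*sin(2*v) + 6*v^2*cos(v) + 15*v^2 + v*sin(v)/2 - 5*v*sin(2*v) - 3*v*sin(3*v)/2 + 20*v*cos(v) + v*cos(2*v) - v + 5*sin(v)/2 - 15*sin(3*v)/2 - cos(v)/2 + 5*cos(2*v)/2 + cos(3*v)/2 - 5/2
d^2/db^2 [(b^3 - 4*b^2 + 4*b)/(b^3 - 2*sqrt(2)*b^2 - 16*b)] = 4*(-2*b^3 + sqrt(2)*b^3 + 30*b^2 - 96*b - 12*sqrt(2)*b + 64*sqrt(2) + 176)/(b^6 - 6*sqrt(2)*b^5 - 24*b^4 + 176*sqrt(2)*b^3 + 384*b^2 - 1536*sqrt(2)*b - 4096)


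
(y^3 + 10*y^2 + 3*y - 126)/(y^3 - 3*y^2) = 1 + 13/y + 42/y^2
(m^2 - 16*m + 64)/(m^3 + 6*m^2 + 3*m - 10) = (m^2 - 16*m + 64)/(m^3 + 6*m^2 + 3*m - 10)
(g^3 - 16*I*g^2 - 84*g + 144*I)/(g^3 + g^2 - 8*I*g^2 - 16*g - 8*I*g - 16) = (g^2 - 12*I*g - 36)/(g^2 + g*(1 - 4*I) - 4*I)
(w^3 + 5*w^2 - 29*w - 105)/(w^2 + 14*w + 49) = (w^2 - 2*w - 15)/(w + 7)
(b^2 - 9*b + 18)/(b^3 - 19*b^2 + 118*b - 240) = (b - 3)/(b^2 - 13*b + 40)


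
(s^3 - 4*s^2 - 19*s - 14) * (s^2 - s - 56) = s^5 - 5*s^4 - 71*s^3 + 229*s^2 + 1078*s + 784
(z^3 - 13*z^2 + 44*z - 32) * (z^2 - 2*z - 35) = z^5 - 15*z^4 + 35*z^3 + 335*z^2 - 1476*z + 1120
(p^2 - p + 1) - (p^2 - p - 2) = 3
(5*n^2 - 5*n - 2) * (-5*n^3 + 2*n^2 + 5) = -25*n^5 + 35*n^4 + 21*n^2 - 25*n - 10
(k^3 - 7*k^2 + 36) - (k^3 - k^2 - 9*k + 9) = -6*k^2 + 9*k + 27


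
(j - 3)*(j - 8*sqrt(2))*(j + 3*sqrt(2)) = j^3 - 5*sqrt(2)*j^2 - 3*j^2 - 48*j + 15*sqrt(2)*j + 144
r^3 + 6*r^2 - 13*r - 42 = (r - 3)*(r + 2)*(r + 7)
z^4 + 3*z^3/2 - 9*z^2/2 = z^2*(z - 3/2)*(z + 3)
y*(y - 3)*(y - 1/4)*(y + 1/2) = y^4 - 11*y^3/4 - 7*y^2/8 + 3*y/8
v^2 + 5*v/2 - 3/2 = (v - 1/2)*(v + 3)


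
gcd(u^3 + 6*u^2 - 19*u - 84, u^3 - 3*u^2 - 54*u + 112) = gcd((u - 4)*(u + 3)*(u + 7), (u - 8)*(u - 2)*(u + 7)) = u + 7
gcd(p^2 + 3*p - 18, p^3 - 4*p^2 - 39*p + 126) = p^2 + 3*p - 18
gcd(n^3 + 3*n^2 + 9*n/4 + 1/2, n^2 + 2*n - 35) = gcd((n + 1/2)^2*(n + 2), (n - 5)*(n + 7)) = 1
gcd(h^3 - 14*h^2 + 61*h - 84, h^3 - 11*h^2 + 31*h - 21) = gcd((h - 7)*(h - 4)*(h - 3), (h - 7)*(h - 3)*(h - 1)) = h^2 - 10*h + 21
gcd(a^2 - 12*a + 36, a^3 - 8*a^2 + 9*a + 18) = a - 6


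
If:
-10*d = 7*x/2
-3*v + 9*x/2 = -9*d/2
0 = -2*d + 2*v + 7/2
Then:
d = 49/106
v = -273/212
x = -70/53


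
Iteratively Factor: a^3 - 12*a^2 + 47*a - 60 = (a - 4)*(a^2 - 8*a + 15) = (a - 5)*(a - 4)*(a - 3)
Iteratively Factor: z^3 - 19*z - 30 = (z - 5)*(z^2 + 5*z + 6) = (z - 5)*(z + 3)*(z + 2)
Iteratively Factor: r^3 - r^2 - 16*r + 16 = (r + 4)*(r^2 - 5*r + 4) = (r - 4)*(r + 4)*(r - 1)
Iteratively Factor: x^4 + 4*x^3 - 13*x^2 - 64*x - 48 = (x + 3)*(x^3 + x^2 - 16*x - 16) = (x + 3)*(x + 4)*(x^2 - 3*x - 4) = (x + 1)*(x + 3)*(x + 4)*(x - 4)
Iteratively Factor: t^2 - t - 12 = (t - 4)*(t + 3)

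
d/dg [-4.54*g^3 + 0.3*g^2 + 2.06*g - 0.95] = -13.62*g^2 + 0.6*g + 2.06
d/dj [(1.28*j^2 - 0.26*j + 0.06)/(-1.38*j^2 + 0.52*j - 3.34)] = (0.3068*j^2 - 8.3848*j + 0.8372)/(1.9044*j^4 - 1.4352*j^3 + 9.4888*j^2 - 3.4736*j + 11.1556)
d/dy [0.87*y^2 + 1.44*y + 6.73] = 1.74*y + 1.44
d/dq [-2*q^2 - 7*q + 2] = -4*q - 7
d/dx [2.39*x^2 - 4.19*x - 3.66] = 4.78*x - 4.19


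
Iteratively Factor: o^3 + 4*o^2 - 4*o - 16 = (o - 2)*(o^2 + 6*o + 8) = (o - 2)*(o + 4)*(o + 2)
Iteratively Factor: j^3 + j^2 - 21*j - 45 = (j - 5)*(j^2 + 6*j + 9) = (j - 5)*(j + 3)*(j + 3)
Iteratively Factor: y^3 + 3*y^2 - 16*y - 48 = (y + 4)*(y^2 - y - 12) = (y + 3)*(y + 4)*(y - 4)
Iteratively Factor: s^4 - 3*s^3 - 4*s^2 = (s + 1)*(s^3 - 4*s^2) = s*(s + 1)*(s^2 - 4*s) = s*(s - 4)*(s + 1)*(s)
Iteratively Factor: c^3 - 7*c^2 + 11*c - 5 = (c - 5)*(c^2 - 2*c + 1) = (c - 5)*(c - 1)*(c - 1)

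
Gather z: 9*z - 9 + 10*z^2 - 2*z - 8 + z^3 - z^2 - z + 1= z^3 + 9*z^2 + 6*z - 16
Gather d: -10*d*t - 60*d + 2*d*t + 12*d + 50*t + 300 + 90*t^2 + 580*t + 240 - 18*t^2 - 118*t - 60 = d*(-8*t - 48) + 72*t^2 + 512*t + 480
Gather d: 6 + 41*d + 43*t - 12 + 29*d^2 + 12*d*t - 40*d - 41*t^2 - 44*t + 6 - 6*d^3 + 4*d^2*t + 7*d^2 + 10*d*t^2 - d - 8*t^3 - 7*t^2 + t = -6*d^3 + d^2*(4*t + 36) + d*(10*t^2 + 12*t) - 8*t^3 - 48*t^2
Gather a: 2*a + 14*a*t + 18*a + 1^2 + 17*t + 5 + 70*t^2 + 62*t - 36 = a*(14*t + 20) + 70*t^2 + 79*t - 30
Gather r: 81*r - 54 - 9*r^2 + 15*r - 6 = -9*r^2 + 96*r - 60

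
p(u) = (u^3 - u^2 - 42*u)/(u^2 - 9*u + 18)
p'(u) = (9 - 2*u)*(u^3 - u^2 - 42*u)/(u^2 - 9*u + 18)^2 + (3*u^2 - 2*u - 42)/(u^2 - 9*u + 18)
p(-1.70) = 1.76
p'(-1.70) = -0.22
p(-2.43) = 1.79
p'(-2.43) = 0.12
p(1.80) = -14.49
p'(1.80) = -22.64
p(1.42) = -8.12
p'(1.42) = -12.28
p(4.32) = 53.88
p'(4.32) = -11.16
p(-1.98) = 1.80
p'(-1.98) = -0.07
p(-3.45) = 1.51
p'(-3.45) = 0.40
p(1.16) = -5.45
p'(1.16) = -8.61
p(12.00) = 20.00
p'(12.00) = 1.22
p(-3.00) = 1.67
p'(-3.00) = 0.30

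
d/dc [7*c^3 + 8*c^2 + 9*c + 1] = 21*c^2 + 16*c + 9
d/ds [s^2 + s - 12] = 2*s + 1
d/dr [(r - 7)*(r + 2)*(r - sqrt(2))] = 3*r^2 - 10*r - 2*sqrt(2)*r - 14 + 5*sqrt(2)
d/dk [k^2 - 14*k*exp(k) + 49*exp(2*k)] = -14*k*exp(k) + 2*k + 98*exp(2*k) - 14*exp(k)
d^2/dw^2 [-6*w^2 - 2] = -12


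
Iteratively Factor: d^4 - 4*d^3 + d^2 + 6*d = (d - 3)*(d^3 - d^2 - 2*d) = (d - 3)*(d + 1)*(d^2 - 2*d) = d*(d - 3)*(d + 1)*(d - 2)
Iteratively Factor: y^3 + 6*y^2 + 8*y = (y + 2)*(y^2 + 4*y) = y*(y + 2)*(y + 4)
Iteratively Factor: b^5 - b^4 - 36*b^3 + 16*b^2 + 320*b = (b - 5)*(b^4 + 4*b^3 - 16*b^2 - 64*b) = (b - 5)*(b - 4)*(b^3 + 8*b^2 + 16*b) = (b - 5)*(b - 4)*(b + 4)*(b^2 + 4*b) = (b - 5)*(b - 4)*(b + 4)^2*(b)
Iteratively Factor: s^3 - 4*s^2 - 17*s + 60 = (s - 5)*(s^2 + s - 12) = (s - 5)*(s + 4)*(s - 3)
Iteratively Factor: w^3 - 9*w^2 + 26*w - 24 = (w - 2)*(w^2 - 7*w + 12) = (w - 4)*(w - 2)*(w - 3)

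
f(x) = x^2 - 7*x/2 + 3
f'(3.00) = 2.50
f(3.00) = 1.50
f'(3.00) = 2.50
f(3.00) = 1.50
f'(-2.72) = -8.94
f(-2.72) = 19.92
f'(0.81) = -1.88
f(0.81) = 0.82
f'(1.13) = -1.24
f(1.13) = 0.32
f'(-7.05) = -17.60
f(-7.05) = 77.38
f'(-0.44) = -4.38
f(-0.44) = 4.73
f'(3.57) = 3.64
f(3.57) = 3.25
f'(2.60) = 1.70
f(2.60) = 0.66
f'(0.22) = -3.06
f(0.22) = 2.28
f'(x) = 2*x - 7/2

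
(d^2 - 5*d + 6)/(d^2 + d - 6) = (d - 3)/(d + 3)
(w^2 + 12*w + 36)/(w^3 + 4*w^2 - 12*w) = (w + 6)/(w*(w - 2))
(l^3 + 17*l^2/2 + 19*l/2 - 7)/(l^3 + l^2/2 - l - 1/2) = (2*l^3 + 17*l^2 + 19*l - 14)/(2*l^3 + l^2 - 2*l - 1)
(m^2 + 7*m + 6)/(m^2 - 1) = (m + 6)/(m - 1)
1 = 1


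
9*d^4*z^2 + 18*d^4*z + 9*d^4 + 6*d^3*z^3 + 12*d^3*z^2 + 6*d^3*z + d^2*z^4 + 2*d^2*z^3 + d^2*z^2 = (3*d + z)^2*(d*z + d)^2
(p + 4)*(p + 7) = p^2 + 11*p + 28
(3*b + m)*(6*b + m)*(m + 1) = 18*b^2*m + 18*b^2 + 9*b*m^2 + 9*b*m + m^3 + m^2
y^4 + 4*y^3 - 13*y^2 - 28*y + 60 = (y - 2)^2*(y + 3)*(y + 5)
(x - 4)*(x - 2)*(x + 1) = x^3 - 5*x^2 + 2*x + 8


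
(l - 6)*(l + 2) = l^2 - 4*l - 12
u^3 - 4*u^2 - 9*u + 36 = (u - 4)*(u - 3)*(u + 3)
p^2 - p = p*(p - 1)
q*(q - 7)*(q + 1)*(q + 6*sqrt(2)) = q^4 - 6*q^3 + 6*sqrt(2)*q^3 - 36*sqrt(2)*q^2 - 7*q^2 - 42*sqrt(2)*q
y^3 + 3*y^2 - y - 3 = (y - 1)*(y + 1)*(y + 3)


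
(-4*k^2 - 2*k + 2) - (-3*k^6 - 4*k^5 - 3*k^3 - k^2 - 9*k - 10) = 3*k^6 + 4*k^5 + 3*k^3 - 3*k^2 + 7*k + 12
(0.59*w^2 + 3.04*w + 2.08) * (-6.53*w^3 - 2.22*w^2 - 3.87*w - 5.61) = -3.8527*w^5 - 21.161*w^4 - 22.6145*w^3 - 19.6923*w^2 - 25.104*w - 11.6688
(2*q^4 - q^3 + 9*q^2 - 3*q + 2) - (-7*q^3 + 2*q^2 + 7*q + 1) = 2*q^4 + 6*q^3 + 7*q^2 - 10*q + 1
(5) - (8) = -3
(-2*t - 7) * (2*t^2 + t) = -4*t^3 - 16*t^2 - 7*t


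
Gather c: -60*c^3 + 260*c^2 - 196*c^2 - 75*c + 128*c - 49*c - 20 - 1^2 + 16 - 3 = -60*c^3 + 64*c^2 + 4*c - 8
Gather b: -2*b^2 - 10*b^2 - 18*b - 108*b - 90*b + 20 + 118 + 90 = -12*b^2 - 216*b + 228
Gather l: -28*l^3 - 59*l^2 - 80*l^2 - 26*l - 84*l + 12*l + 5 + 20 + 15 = -28*l^3 - 139*l^2 - 98*l + 40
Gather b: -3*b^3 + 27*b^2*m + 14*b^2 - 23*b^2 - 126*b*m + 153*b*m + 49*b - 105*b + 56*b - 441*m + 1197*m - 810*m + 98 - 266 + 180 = -3*b^3 + b^2*(27*m - 9) + 27*b*m - 54*m + 12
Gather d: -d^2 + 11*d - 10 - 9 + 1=-d^2 + 11*d - 18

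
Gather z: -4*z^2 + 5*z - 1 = -4*z^2 + 5*z - 1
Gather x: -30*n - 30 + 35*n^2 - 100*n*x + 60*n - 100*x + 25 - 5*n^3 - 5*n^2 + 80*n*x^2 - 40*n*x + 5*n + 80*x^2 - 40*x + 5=-5*n^3 + 30*n^2 + 35*n + x^2*(80*n + 80) + x*(-140*n - 140)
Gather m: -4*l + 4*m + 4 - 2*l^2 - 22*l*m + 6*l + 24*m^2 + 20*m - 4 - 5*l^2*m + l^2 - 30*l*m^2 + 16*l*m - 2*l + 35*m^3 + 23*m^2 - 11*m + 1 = -l^2 + 35*m^3 + m^2*(47 - 30*l) + m*(-5*l^2 - 6*l + 13) + 1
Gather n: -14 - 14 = -28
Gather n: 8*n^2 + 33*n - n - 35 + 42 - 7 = 8*n^2 + 32*n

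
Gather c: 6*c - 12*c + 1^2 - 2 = -6*c - 1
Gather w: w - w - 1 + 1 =0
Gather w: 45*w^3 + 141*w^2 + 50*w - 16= 45*w^3 + 141*w^2 + 50*w - 16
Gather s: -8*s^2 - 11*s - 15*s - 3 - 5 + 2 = -8*s^2 - 26*s - 6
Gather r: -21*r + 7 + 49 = 56 - 21*r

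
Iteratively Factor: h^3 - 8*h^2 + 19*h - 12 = (h - 4)*(h^2 - 4*h + 3) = (h - 4)*(h - 3)*(h - 1)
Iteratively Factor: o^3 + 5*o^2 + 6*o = (o + 2)*(o^2 + 3*o) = (o + 2)*(o + 3)*(o)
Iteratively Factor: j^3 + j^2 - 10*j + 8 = (j - 2)*(j^2 + 3*j - 4) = (j - 2)*(j + 4)*(j - 1)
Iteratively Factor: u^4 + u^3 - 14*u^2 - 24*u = (u)*(u^3 + u^2 - 14*u - 24) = u*(u + 2)*(u^2 - u - 12) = u*(u - 4)*(u + 2)*(u + 3)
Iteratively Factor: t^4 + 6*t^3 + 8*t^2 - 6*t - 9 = (t + 1)*(t^3 + 5*t^2 + 3*t - 9) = (t + 1)*(t + 3)*(t^2 + 2*t - 3) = (t - 1)*(t + 1)*(t + 3)*(t + 3)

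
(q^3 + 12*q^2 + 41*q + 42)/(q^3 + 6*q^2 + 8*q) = (q^2 + 10*q + 21)/(q*(q + 4))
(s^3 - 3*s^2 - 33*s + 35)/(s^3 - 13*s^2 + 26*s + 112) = (s^2 + 4*s - 5)/(s^2 - 6*s - 16)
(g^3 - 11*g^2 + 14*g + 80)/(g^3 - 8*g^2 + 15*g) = (g^2 - 6*g - 16)/(g*(g - 3))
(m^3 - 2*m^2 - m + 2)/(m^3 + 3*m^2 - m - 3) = (m - 2)/(m + 3)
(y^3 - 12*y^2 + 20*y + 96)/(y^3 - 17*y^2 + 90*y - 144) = (y + 2)/(y - 3)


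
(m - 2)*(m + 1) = m^2 - m - 2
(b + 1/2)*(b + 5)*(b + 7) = b^3 + 25*b^2/2 + 41*b + 35/2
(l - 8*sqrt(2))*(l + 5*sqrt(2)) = l^2 - 3*sqrt(2)*l - 80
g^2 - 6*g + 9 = (g - 3)^2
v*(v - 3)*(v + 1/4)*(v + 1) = v^4 - 7*v^3/4 - 7*v^2/2 - 3*v/4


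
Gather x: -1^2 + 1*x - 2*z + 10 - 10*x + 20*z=-9*x + 18*z + 9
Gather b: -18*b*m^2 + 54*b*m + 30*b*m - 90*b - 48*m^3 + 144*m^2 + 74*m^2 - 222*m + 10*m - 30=b*(-18*m^2 + 84*m - 90) - 48*m^3 + 218*m^2 - 212*m - 30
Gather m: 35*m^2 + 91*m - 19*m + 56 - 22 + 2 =35*m^2 + 72*m + 36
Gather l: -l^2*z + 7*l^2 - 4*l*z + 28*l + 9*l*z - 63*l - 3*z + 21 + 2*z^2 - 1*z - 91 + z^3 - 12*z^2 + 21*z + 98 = l^2*(7 - z) + l*(5*z - 35) + z^3 - 10*z^2 + 17*z + 28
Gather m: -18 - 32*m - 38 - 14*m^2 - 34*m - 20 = -14*m^2 - 66*m - 76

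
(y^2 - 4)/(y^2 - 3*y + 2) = (y + 2)/(y - 1)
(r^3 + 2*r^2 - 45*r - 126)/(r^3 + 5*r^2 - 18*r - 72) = (r - 7)/(r - 4)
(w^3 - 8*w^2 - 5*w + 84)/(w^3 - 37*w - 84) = (w - 4)/(w + 4)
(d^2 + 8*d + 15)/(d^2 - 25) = (d + 3)/(d - 5)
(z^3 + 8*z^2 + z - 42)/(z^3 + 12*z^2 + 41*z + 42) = (z - 2)/(z + 2)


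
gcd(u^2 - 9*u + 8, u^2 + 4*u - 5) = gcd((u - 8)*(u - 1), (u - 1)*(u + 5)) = u - 1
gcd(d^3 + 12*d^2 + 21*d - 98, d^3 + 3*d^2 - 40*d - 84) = d + 7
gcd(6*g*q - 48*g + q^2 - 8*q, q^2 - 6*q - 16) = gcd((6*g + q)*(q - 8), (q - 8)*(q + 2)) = q - 8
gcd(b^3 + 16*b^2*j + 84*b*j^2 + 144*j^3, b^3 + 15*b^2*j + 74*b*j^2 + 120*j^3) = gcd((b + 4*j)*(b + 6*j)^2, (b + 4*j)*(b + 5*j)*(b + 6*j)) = b^2 + 10*b*j + 24*j^2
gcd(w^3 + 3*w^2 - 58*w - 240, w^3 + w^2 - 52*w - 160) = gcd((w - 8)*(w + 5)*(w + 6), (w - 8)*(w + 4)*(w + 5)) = w^2 - 3*w - 40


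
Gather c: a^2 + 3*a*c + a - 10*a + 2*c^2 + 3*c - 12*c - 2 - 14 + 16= a^2 - 9*a + 2*c^2 + c*(3*a - 9)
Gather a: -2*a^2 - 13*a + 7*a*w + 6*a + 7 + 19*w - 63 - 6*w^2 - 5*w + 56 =-2*a^2 + a*(7*w - 7) - 6*w^2 + 14*w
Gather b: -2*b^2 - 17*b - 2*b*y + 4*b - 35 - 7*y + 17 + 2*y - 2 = -2*b^2 + b*(-2*y - 13) - 5*y - 20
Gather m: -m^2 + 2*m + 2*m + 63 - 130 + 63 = -m^2 + 4*m - 4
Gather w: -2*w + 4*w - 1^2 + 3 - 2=2*w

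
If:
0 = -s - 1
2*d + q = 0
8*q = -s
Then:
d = -1/16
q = 1/8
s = -1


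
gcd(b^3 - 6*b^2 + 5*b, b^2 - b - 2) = 1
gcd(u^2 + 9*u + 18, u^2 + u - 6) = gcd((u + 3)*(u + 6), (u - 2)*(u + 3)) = u + 3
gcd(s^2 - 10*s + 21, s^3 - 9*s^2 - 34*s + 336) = s - 7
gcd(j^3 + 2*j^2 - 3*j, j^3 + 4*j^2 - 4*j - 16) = 1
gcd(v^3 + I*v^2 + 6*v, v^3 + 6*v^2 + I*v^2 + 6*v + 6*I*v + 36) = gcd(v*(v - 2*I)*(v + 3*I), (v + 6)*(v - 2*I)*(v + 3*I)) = v^2 + I*v + 6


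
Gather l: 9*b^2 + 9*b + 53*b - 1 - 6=9*b^2 + 62*b - 7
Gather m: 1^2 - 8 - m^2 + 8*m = -m^2 + 8*m - 7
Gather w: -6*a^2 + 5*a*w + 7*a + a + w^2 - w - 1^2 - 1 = -6*a^2 + 8*a + w^2 + w*(5*a - 1) - 2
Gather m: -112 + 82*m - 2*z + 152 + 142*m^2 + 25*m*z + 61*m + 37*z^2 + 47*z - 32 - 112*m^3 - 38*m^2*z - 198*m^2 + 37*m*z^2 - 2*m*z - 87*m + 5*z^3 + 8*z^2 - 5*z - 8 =-112*m^3 + m^2*(-38*z - 56) + m*(37*z^2 + 23*z + 56) + 5*z^3 + 45*z^2 + 40*z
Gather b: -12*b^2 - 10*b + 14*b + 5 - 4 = -12*b^2 + 4*b + 1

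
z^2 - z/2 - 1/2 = (z - 1)*(z + 1/2)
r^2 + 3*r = r*(r + 3)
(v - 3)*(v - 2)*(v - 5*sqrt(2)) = v^3 - 5*sqrt(2)*v^2 - 5*v^2 + 6*v + 25*sqrt(2)*v - 30*sqrt(2)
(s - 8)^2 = s^2 - 16*s + 64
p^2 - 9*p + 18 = (p - 6)*(p - 3)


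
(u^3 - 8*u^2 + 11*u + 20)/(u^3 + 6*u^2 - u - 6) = (u^2 - 9*u + 20)/(u^2 + 5*u - 6)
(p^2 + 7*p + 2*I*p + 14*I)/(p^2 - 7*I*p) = (p^2 + p*(7 + 2*I) + 14*I)/(p*(p - 7*I))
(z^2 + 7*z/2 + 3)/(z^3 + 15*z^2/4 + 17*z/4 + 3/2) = 2*(2*z + 3)/(4*z^2 + 7*z + 3)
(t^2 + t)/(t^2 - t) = (t + 1)/(t - 1)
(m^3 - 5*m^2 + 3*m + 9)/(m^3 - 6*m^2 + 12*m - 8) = (m^3 - 5*m^2 + 3*m + 9)/(m^3 - 6*m^2 + 12*m - 8)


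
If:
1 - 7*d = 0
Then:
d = 1/7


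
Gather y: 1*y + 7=y + 7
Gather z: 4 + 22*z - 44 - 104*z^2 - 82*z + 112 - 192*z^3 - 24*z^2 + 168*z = -192*z^3 - 128*z^2 + 108*z + 72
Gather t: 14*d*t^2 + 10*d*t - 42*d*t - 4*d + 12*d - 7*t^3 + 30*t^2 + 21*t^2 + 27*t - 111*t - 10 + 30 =8*d - 7*t^3 + t^2*(14*d + 51) + t*(-32*d - 84) + 20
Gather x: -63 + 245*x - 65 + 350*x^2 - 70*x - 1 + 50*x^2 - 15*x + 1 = 400*x^2 + 160*x - 128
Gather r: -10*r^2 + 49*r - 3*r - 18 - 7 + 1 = -10*r^2 + 46*r - 24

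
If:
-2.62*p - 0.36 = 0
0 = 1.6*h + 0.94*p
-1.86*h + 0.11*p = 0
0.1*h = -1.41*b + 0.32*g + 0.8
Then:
No Solution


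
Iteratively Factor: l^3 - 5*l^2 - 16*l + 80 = (l - 5)*(l^2 - 16) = (l - 5)*(l - 4)*(l + 4)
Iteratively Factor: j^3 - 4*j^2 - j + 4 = (j - 1)*(j^2 - 3*j - 4) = (j - 4)*(j - 1)*(j + 1)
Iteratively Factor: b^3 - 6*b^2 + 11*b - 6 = (b - 2)*(b^2 - 4*b + 3) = (b - 3)*(b - 2)*(b - 1)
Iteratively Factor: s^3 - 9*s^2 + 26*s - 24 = (s - 2)*(s^2 - 7*s + 12) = (s - 3)*(s - 2)*(s - 4)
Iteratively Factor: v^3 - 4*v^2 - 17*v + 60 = (v + 4)*(v^2 - 8*v + 15) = (v - 3)*(v + 4)*(v - 5)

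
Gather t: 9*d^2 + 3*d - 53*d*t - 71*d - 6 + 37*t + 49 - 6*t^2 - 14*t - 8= 9*d^2 - 68*d - 6*t^2 + t*(23 - 53*d) + 35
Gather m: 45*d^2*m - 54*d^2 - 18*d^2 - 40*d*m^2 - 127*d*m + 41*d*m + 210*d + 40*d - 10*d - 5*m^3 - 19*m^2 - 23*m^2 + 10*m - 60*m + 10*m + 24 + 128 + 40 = -72*d^2 + 240*d - 5*m^3 + m^2*(-40*d - 42) + m*(45*d^2 - 86*d - 40) + 192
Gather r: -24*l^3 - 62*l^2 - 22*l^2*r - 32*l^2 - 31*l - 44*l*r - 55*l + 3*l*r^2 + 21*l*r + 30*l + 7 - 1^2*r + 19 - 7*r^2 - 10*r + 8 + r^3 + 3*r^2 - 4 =-24*l^3 - 94*l^2 - 56*l + r^3 + r^2*(3*l - 4) + r*(-22*l^2 - 23*l - 11) + 30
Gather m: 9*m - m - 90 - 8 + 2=8*m - 96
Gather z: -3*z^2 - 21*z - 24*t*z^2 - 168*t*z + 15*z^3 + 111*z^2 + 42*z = 15*z^3 + z^2*(108 - 24*t) + z*(21 - 168*t)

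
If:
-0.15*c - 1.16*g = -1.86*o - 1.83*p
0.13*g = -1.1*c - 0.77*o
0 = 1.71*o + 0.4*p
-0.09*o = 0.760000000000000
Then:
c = 0.79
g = 43.31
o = -8.44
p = 36.10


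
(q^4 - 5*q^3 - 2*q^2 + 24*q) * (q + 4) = q^5 - q^4 - 22*q^3 + 16*q^2 + 96*q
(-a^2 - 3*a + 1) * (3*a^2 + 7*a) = -3*a^4 - 16*a^3 - 18*a^2 + 7*a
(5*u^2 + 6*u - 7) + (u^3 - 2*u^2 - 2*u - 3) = u^3 + 3*u^2 + 4*u - 10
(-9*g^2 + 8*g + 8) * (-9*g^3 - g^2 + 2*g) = 81*g^5 - 63*g^4 - 98*g^3 + 8*g^2 + 16*g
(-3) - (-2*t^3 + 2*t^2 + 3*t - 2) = 2*t^3 - 2*t^2 - 3*t - 1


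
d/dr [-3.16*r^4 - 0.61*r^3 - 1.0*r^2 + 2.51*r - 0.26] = -12.64*r^3 - 1.83*r^2 - 2.0*r + 2.51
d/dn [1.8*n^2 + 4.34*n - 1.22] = 3.6*n + 4.34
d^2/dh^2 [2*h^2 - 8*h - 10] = 4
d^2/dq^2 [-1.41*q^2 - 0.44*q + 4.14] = -2.82000000000000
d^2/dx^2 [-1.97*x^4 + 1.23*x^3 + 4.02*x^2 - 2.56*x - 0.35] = -23.64*x^2 + 7.38*x + 8.04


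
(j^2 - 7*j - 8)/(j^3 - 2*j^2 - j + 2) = (j - 8)/(j^2 - 3*j + 2)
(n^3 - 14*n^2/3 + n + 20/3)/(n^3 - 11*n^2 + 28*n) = (3*n^2 - 2*n - 5)/(3*n*(n - 7))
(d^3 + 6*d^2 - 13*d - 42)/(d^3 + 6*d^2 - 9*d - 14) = (d^2 - d - 6)/(d^2 - d - 2)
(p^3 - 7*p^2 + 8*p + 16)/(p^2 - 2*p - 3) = (p^2 - 8*p + 16)/(p - 3)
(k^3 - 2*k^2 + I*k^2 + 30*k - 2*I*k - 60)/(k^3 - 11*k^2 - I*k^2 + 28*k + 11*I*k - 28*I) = (k^3 + k^2*(-2 + I) + 2*k*(15 - I) - 60)/(k^3 - k^2*(11 + I) + k*(28 + 11*I) - 28*I)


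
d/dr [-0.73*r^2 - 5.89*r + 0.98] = -1.46*r - 5.89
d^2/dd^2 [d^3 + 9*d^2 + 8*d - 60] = 6*d + 18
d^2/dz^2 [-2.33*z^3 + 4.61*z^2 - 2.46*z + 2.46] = 9.22 - 13.98*z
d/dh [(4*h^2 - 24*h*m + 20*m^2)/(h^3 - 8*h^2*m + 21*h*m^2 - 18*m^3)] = 4*(-h^3 + 9*h^2*m - 15*h*m^2 - m^3)/(h^5 - 13*h^4*m + 67*h^3*m^2 - 171*h^2*m^3 + 216*h*m^4 - 108*m^5)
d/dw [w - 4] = 1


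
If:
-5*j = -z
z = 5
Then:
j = 1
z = 5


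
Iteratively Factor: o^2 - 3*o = (o)*(o - 3)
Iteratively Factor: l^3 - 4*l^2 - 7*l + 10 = (l + 2)*(l^2 - 6*l + 5) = (l - 1)*(l + 2)*(l - 5)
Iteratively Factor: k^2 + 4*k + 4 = (k + 2)*(k + 2)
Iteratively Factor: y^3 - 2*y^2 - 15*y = (y - 5)*(y^2 + 3*y) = y*(y - 5)*(y + 3)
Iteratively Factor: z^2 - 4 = (z - 2)*(z + 2)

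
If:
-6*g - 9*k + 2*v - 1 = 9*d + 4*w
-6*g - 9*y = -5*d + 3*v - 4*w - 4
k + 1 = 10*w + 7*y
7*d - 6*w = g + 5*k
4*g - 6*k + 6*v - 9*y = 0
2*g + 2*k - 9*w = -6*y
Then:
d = -89676/180487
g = 253521/180487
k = -185289/180487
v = -371472/180487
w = 7532/180487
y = -11446/180487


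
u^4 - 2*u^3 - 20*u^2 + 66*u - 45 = (u - 3)^2*(u - 1)*(u + 5)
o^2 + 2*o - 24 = (o - 4)*(o + 6)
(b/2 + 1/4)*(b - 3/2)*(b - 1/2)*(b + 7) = b^4/2 + 11*b^3/4 - 43*b^2/8 - 11*b/16 + 21/16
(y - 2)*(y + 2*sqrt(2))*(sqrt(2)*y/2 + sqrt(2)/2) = sqrt(2)*y^3/2 - sqrt(2)*y^2/2 + 2*y^2 - 2*y - sqrt(2)*y - 4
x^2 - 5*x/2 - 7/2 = (x - 7/2)*(x + 1)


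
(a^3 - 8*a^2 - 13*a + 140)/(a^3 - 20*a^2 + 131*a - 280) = (a + 4)/(a - 8)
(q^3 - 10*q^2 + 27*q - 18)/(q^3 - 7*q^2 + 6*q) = (q - 3)/q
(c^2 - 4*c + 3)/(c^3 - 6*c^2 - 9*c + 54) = (c - 1)/(c^2 - 3*c - 18)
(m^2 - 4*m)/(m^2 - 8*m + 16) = m/(m - 4)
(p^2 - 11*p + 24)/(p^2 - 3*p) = (p - 8)/p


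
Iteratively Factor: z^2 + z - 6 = (z - 2)*(z + 3)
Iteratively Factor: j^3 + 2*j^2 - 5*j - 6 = (j + 3)*(j^2 - j - 2) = (j - 2)*(j + 3)*(j + 1)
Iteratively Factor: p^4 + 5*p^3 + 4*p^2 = (p)*(p^3 + 5*p^2 + 4*p) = p*(p + 1)*(p^2 + 4*p) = p^2*(p + 1)*(p + 4)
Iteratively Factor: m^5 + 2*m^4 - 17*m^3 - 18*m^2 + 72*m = (m + 3)*(m^4 - m^3 - 14*m^2 + 24*m) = (m - 3)*(m + 3)*(m^3 + 2*m^2 - 8*m) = (m - 3)*(m + 3)*(m + 4)*(m^2 - 2*m) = (m - 3)*(m - 2)*(m + 3)*(m + 4)*(m)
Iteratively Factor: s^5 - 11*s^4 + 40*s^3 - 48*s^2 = (s - 4)*(s^4 - 7*s^3 + 12*s^2) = s*(s - 4)*(s^3 - 7*s^2 + 12*s) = s*(s - 4)*(s - 3)*(s^2 - 4*s) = s^2*(s - 4)*(s - 3)*(s - 4)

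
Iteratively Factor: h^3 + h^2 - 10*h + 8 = (h - 2)*(h^2 + 3*h - 4) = (h - 2)*(h + 4)*(h - 1)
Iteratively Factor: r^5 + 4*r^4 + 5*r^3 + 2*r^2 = (r + 1)*(r^4 + 3*r^3 + 2*r^2) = (r + 1)*(r + 2)*(r^3 + r^2) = r*(r + 1)*(r + 2)*(r^2 + r) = r*(r + 1)^2*(r + 2)*(r)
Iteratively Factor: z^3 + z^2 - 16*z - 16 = (z + 1)*(z^2 - 16) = (z - 4)*(z + 1)*(z + 4)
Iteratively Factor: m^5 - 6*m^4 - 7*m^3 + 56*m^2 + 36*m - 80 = (m + 2)*(m^4 - 8*m^3 + 9*m^2 + 38*m - 40) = (m - 4)*(m + 2)*(m^3 - 4*m^2 - 7*m + 10) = (m - 4)*(m + 2)^2*(m^2 - 6*m + 5) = (m - 4)*(m - 1)*(m + 2)^2*(m - 5)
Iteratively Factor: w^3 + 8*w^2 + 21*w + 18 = (w + 2)*(w^2 + 6*w + 9) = (w + 2)*(w + 3)*(w + 3)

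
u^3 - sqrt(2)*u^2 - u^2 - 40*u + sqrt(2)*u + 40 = (u - 1)*(u - 5*sqrt(2))*(u + 4*sqrt(2))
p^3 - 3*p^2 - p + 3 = (p - 3)*(p - 1)*(p + 1)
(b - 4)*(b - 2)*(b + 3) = b^3 - 3*b^2 - 10*b + 24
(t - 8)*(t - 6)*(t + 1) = t^3 - 13*t^2 + 34*t + 48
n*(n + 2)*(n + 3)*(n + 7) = n^4 + 12*n^3 + 41*n^2 + 42*n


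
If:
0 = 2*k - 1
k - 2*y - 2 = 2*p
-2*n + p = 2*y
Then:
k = 1/2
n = -3*y/2 - 3/8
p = -y - 3/4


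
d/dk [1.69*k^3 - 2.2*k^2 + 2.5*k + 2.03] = 5.07*k^2 - 4.4*k + 2.5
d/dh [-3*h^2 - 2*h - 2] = -6*h - 2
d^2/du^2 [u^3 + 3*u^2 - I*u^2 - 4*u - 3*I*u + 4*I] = 6*u + 6 - 2*I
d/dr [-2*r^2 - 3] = -4*r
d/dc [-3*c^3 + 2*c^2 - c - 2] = -9*c^2 + 4*c - 1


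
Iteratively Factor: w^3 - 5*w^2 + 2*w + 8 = (w - 2)*(w^2 - 3*w - 4) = (w - 2)*(w + 1)*(w - 4)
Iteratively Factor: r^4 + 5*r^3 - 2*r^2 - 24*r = (r - 2)*(r^3 + 7*r^2 + 12*r) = r*(r - 2)*(r^2 + 7*r + 12) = r*(r - 2)*(r + 4)*(r + 3)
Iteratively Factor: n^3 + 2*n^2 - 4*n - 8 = (n - 2)*(n^2 + 4*n + 4) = (n - 2)*(n + 2)*(n + 2)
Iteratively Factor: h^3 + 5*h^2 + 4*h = (h + 1)*(h^2 + 4*h) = h*(h + 1)*(h + 4)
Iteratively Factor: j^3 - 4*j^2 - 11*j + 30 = (j - 2)*(j^2 - 2*j - 15) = (j - 5)*(j - 2)*(j + 3)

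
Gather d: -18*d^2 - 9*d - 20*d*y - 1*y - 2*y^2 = -18*d^2 + d*(-20*y - 9) - 2*y^2 - y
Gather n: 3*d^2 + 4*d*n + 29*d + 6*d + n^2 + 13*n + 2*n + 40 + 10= 3*d^2 + 35*d + n^2 + n*(4*d + 15) + 50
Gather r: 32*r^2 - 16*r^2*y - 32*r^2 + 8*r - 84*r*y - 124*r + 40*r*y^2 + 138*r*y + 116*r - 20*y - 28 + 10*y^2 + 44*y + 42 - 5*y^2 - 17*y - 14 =-16*r^2*y + r*(40*y^2 + 54*y) + 5*y^2 + 7*y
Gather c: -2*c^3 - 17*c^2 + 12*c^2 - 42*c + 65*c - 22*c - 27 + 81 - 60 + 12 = -2*c^3 - 5*c^2 + c + 6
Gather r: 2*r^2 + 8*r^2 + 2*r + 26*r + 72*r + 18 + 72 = 10*r^2 + 100*r + 90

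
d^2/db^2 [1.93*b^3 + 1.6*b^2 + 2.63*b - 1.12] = 11.58*b + 3.2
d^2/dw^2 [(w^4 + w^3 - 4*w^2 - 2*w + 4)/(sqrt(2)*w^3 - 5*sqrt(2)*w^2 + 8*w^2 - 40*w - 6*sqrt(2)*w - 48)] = 4*(-12*sqrt(2)*w^6 + 32*w^6 - 189*w^5 + 180*sqrt(2)*w^5 + 480*sqrt(2)*w^4 + 957*w^4 + 536*sqrt(2)*w^3 + 3951*w^3 + 432*sqrt(2)*w^2 + 4050*w^2 + 372*w + 960*sqrt(2)*w + 384*sqrt(2) + 712)/(sqrt(2)*w^9 - 15*sqrt(2)*w^8 + 24*w^8 - 360*w^7 + 153*sqrt(2)*w^7 - 1385*sqrt(2)*w^6 + 1624*w^6 - 2520*w^5 + 5130*sqrt(2)*w^5 + 6384*w^4 + 4740*sqrt(2)*w^4 - 33048*sqrt(2)*w^3 + 1120*w^3 - 92736*w^2 - 51840*sqrt(2)*w^2 - 138240*w - 20736*sqrt(2)*w - 55296)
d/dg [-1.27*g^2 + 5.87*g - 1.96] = 5.87 - 2.54*g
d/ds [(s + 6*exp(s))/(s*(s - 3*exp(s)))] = (9*s^2*exp(s) - s^2 - 12*s*exp(s) + 18*exp(2*s))/(s^2*(s^2 - 6*s*exp(s) + 9*exp(2*s)))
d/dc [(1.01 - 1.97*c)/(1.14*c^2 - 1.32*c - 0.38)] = (2.2458*c^2 - 2.3028*c + 2.0818)/(1.2996*c^4 - 3.0096*c^3 + 0.876*c^2 + 1.0032*c + 0.1444)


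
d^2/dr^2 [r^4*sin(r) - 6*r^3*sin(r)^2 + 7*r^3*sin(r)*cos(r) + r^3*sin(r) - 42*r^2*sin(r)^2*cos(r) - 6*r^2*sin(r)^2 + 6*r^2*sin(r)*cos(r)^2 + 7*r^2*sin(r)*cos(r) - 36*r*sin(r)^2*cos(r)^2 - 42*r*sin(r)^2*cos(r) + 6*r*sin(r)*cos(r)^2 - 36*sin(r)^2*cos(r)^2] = -r^4*sin(r) - r^3*sin(r) - 14*r^3*sin(2*r) + 8*r^3*cos(r) - 12*r^3*cos(2*r) + 21*r^2*sin(r)/2 - 50*r^2*sin(2*r) - 27*r^2*sin(3*r)/2 + 33*r^2*cos(r)/2 + 30*r^2*cos(2*r) - 189*r^2*cos(3*r)/2 + 93*r*sin(r)/2 - 3*r*sin(2*r) - 279*r*sin(3*r)/2 + 33*r*cos(r)/2 - 144*r*cos(2*r)^2 + 46*r*cos(2*r) - 153*r*cos(3*r)/2 + 54*r + 24*sin(r) + 7*sin(2*r) - 60*sin(3*r) - 36*sin(4*r) - 18*cos(r) - 144*cos(2*r)^2 + 6*cos(2*r) + 30*cos(3*r) + 66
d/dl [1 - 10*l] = -10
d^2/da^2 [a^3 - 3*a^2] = 6*a - 6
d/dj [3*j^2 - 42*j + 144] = 6*j - 42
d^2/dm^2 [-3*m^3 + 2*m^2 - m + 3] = 4 - 18*m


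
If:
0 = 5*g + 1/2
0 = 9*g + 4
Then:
No Solution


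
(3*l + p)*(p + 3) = 3*l*p + 9*l + p^2 + 3*p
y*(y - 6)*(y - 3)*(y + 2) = y^4 - 7*y^3 + 36*y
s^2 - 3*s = s*(s - 3)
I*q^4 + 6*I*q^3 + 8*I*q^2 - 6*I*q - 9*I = (q + 1)*(q + 3)^2*(I*q - I)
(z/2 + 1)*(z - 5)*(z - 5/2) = z^3/2 - 11*z^2/4 - 5*z/4 + 25/2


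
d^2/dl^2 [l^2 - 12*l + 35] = 2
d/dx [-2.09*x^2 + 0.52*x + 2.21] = 0.52 - 4.18*x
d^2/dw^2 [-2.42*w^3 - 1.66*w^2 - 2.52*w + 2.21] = -14.52*w - 3.32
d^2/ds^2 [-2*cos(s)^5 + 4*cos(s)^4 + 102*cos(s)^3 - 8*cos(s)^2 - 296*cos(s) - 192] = 50*cos(s)^5 - 64*cos(s)^4 - 958*cos(s)^3 + 80*cos(s)^2 + 908*cos(s) - 16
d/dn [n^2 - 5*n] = 2*n - 5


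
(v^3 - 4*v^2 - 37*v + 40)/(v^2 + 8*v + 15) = (v^2 - 9*v + 8)/(v + 3)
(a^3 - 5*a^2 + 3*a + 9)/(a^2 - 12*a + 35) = (a^3 - 5*a^2 + 3*a + 9)/(a^2 - 12*a + 35)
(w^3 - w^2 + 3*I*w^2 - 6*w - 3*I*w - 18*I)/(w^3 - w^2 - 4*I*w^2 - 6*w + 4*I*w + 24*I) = (w + 3*I)/(w - 4*I)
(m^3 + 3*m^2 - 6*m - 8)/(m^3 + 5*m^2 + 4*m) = (m - 2)/m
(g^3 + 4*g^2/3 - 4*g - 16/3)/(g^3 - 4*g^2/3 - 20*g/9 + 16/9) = 3*(g + 2)/(3*g - 2)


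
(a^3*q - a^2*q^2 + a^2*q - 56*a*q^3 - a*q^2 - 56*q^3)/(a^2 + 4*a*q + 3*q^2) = q*(a^3 - a^2*q + a^2 - 56*a*q^2 - a*q - 56*q^2)/(a^2 + 4*a*q + 3*q^2)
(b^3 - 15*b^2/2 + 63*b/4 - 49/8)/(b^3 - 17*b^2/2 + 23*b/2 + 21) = (b^2 - 4*b + 7/4)/(b^2 - 5*b - 6)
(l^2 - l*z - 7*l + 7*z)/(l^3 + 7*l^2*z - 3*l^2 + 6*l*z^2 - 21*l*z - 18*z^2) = (l^2 - l*z - 7*l + 7*z)/(l^3 + 7*l^2*z - 3*l^2 + 6*l*z^2 - 21*l*z - 18*z^2)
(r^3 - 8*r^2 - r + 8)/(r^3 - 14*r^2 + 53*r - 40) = (r + 1)/(r - 5)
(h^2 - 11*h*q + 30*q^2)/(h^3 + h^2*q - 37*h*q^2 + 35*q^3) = (-h + 6*q)/(-h^2 - 6*h*q + 7*q^2)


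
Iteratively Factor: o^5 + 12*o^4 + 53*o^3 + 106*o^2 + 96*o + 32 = (o + 4)*(o^4 + 8*o^3 + 21*o^2 + 22*o + 8) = (o + 4)^2*(o^3 + 4*o^2 + 5*o + 2) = (o + 2)*(o + 4)^2*(o^2 + 2*o + 1) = (o + 1)*(o + 2)*(o + 4)^2*(o + 1)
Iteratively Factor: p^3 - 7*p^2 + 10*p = (p - 2)*(p^2 - 5*p) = (p - 5)*(p - 2)*(p)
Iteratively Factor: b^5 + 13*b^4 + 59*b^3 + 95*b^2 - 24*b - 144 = (b + 3)*(b^4 + 10*b^3 + 29*b^2 + 8*b - 48) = (b - 1)*(b + 3)*(b^3 + 11*b^2 + 40*b + 48) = (b - 1)*(b + 3)*(b + 4)*(b^2 + 7*b + 12) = (b - 1)*(b + 3)^2*(b + 4)*(b + 4)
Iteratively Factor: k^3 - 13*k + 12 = (k + 4)*(k^2 - 4*k + 3) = (k - 3)*(k + 4)*(k - 1)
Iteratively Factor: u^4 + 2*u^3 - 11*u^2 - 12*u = (u - 3)*(u^3 + 5*u^2 + 4*u) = u*(u - 3)*(u^2 + 5*u + 4) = u*(u - 3)*(u + 4)*(u + 1)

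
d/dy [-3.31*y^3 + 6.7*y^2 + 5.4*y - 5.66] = -9.93*y^2 + 13.4*y + 5.4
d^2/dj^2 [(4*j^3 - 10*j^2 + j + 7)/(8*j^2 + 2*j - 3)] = 8*(84*j^3 + 138*j^2 + 129*j + 28)/(512*j^6 + 384*j^5 - 480*j^4 - 280*j^3 + 180*j^2 + 54*j - 27)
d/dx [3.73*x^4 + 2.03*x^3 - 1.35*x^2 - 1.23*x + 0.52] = 14.92*x^3 + 6.09*x^2 - 2.7*x - 1.23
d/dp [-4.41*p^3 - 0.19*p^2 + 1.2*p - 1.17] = -13.23*p^2 - 0.38*p + 1.2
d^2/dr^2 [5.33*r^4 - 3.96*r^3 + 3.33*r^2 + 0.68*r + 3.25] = 63.96*r^2 - 23.76*r + 6.66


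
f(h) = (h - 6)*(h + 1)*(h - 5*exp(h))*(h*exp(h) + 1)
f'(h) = (1 - 5*exp(h))*(h - 6)*(h + 1)*(h*exp(h) + 1) + (h - 6)*(h + 1)*(h - 5*exp(h))*(h*exp(h) + exp(h)) + (h - 6)*(h - 5*exp(h))*(h*exp(h) + 1) + (h + 1)*(h - 5*exp(h))*(h*exp(h) + 1)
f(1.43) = 1507.72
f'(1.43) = 4026.35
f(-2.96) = -47.86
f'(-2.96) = 46.52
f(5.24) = 4402766.19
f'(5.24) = 4572814.40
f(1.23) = 879.53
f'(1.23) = 2390.70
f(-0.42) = 9.99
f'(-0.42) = 27.09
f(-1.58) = -7.74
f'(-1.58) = 15.65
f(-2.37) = -25.33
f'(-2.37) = 30.43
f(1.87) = 4759.01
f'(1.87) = 12148.11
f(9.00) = -88622483034.04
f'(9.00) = -225511137296.13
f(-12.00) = -2375.83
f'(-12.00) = 546.12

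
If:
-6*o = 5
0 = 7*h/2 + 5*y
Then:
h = -10*y/7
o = -5/6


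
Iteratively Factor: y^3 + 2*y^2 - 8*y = (y - 2)*(y^2 + 4*y) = y*(y - 2)*(y + 4)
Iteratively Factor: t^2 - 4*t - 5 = (t + 1)*(t - 5)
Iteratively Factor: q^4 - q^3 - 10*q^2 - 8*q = (q)*(q^3 - q^2 - 10*q - 8) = q*(q + 1)*(q^2 - 2*q - 8) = q*(q + 1)*(q + 2)*(q - 4)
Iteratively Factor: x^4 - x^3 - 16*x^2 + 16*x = (x - 1)*(x^3 - 16*x) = (x - 1)*(x + 4)*(x^2 - 4*x) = (x - 4)*(x - 1)*(x + 4)*(x)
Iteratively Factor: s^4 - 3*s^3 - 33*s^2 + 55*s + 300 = (s - 5)*(s^3 + 2*s^2 - 23*s - 60) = (s - 5)*(s + 3)*(s^2 - s - 20) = (s - 5)^2*(s + 3)*(s + 4)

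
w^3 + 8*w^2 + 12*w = w*(w + 2)*(w + 6)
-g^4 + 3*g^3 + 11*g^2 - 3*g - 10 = (g - 5)*(g + 2)*(-I*g - I)*(-I*g + I)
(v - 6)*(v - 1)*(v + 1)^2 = v^4 - 5*v^3 - 7*v^2 + 5*v + 6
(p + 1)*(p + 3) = p^2 + 4*p + 3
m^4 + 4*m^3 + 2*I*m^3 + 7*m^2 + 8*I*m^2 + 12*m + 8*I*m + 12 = (m + 2)^2*(m - I)*(m + 3*I)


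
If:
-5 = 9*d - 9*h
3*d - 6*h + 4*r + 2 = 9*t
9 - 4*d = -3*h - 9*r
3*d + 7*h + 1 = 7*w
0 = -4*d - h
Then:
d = -1/9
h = 4/9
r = -97/81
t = -469/729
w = 34/63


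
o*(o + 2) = o^2 + 2*o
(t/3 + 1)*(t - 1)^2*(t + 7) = t^4/3 + 8*t^3/3 + 2*t^2/3 - 32*t/3 + 7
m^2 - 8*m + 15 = (m - 5)*(m - 3)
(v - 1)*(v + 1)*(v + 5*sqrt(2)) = v^3 + 5*sqrt(2)*v^2 - v - 5*sqrt(2)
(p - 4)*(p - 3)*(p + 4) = p^3 - 3*p^2 - 16*p + 48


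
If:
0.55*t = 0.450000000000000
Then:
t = 0.82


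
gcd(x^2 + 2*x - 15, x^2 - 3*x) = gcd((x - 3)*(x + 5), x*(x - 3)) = x - 3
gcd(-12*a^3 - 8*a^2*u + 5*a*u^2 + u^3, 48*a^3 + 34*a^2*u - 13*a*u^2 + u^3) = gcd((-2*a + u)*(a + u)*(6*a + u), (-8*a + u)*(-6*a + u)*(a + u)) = a + u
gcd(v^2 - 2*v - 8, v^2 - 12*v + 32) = v - 4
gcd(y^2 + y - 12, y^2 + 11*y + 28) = y + 4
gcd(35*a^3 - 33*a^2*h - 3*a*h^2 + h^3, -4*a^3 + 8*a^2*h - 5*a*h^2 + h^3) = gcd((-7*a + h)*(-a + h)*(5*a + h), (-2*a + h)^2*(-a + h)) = a - h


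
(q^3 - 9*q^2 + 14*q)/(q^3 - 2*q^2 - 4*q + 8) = q*(q - 7)/(q^2 - 4)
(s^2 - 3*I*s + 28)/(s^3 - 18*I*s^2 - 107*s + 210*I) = (s + 4*I)/(s^2 - 11*I*s - 30)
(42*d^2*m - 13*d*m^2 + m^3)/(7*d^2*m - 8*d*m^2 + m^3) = (6*d - m)/(d - m)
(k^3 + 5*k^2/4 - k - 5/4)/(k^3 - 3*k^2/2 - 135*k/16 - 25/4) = 4*(k^2 - 1)/(4*k^2 - 11*k - 20)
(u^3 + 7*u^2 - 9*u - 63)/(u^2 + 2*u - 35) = (u^2 - 9)/(u - 5)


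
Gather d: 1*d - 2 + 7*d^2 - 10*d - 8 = 7*d^2 - 9*d - 10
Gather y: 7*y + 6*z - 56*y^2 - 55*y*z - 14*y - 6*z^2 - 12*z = -56*y^2 + y*(-55*z - 7) - 6*z^2 - 6*z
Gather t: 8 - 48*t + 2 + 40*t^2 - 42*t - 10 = 40*t^2 - 90*t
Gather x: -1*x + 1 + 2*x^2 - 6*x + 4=2*x^2 - 7*x + 5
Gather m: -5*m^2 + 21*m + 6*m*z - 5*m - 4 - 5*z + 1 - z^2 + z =-5*m^2 + m*(6*z + 16) - z^2 - 4*z - 3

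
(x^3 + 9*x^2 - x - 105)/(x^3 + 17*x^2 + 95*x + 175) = (x - 3)/(x + 5)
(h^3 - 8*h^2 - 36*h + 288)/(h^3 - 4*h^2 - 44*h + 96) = (h - 6)/(h - 2)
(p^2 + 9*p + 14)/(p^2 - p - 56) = (p + 2)/(p - 8)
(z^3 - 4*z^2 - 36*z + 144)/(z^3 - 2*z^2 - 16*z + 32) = (z^2 - 36)/(z^2 + 2*z - 8)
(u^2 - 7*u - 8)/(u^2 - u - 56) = (u + 1)/(u + 7)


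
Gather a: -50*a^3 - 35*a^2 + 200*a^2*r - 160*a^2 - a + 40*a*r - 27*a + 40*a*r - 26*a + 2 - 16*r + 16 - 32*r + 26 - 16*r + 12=-50*a^3 + a^2*(200*r - 195) + a*(80*r - 54) - 64*r + 56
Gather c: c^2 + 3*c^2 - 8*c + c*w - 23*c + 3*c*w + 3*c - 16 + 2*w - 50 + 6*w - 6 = 4*c^2 + c*(4*w - 28) + 8*w - 72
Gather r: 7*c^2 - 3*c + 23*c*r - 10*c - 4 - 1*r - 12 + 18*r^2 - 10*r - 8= 7*c^2 - 13*c + 18*r^2 + r*(23*c - 11) - 24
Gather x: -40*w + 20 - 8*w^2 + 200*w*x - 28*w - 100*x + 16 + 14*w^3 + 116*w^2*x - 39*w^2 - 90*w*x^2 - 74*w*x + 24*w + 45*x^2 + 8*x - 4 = 14*w^3 - 47*w^2 - 44*w + x^2*(45 - 90*w) + x*(116*w^2 + 126*w - 92) + 32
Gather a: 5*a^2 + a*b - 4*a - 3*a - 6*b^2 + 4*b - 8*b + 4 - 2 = 5*a^2 + a*(b - 7) - 6*b^2 - 4*b + 2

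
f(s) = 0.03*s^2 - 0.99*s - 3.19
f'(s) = 0.06*s - 0.99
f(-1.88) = -1.22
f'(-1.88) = -1.10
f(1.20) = -4.33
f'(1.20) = -0.92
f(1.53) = -4.63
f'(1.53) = -0.90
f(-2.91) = -0.06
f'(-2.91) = -1.16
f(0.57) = -3.74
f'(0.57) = -0.96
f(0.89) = -4.05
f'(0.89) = -0.94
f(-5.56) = 3.24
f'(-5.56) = -1.32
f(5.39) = -7.65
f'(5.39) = -0.67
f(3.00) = -5.89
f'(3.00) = -0.81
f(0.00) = -3.19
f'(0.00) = -0.99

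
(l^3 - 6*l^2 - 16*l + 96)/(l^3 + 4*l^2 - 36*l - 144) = (l - 4)/(l + 6)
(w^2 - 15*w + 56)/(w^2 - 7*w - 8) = (w - 7)/(w + 1)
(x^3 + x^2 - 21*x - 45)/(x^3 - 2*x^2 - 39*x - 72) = (x - 5)/(x - 8)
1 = 1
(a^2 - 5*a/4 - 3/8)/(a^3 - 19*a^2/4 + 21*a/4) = (8*a^2 - 10*a - 3)/(2*a*(4*a^2 - 19*a + 21))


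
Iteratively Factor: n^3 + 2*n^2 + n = (n + 1)*(n^2 + n) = n*(n + 1)*(n + 1)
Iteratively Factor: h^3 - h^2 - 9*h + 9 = (h - 1)*(h^2 - 9) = (h - 1)*(h + 3)*(h - 3)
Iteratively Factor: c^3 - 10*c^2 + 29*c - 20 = (c - 1)*(c^2 - 9*c + 20) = (c - 4)*(c - 1)*(c - 5)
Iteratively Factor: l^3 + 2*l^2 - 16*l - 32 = (l + 4)*(l^2 - 2*l - 8) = (l - 4)*(l + 4)*(l + 2)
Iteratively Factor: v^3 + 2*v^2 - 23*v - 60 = (v + 4)*(v^2 - 2*v - 15) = (v - 5)*(v + 4)*(v + 3)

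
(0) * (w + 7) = 0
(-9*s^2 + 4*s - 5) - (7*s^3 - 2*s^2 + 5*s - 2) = -7*s^3 - 7*s^2 - s - 3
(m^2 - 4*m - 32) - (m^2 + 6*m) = -10*m - 32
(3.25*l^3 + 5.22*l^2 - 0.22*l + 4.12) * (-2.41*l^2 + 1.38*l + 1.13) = -7.8325*l^5 - 8.0952*l^4 + 11.4063*l^3 - 4.3342*l^2 + 5.437*l + 4.6556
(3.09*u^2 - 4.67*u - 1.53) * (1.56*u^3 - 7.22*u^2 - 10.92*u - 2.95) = 4.8204*u^5 - 29.595*u^4 - 2.4122*u^3 + 52.9275*u^2 + 30.4841*u + 4.5135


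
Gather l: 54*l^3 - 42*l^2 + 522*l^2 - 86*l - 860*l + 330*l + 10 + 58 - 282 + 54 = 54*l^3 + 480*l^2 - 616*l - 160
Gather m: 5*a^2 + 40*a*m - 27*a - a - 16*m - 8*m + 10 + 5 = 5*a^2 - 28*a + m*(40*a - 24) + 15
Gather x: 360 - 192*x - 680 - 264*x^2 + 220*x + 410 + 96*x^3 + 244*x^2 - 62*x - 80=96*x^3 - 20*x^2 - 34*x + 10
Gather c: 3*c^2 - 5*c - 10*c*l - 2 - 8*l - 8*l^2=3*c^2 + c*(-10*l - 5) - 8*l^2 - 8*l - 2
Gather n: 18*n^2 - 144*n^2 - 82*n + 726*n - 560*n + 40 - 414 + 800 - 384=-126*n^2 + 84*n + 42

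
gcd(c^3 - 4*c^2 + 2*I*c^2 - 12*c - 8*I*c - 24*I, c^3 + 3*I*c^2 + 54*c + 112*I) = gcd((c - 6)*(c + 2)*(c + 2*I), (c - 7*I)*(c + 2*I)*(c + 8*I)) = c + 2*I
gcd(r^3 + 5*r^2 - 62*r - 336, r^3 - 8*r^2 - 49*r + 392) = r^2 - r - 56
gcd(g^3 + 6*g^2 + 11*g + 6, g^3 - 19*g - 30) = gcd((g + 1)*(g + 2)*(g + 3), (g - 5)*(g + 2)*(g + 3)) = g^2 + 5*g + 6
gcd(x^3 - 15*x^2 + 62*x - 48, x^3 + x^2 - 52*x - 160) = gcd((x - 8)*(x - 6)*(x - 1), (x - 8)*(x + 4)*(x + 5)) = x - 8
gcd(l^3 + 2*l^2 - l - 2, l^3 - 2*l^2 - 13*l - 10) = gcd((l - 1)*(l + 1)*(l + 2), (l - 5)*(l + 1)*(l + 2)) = l^2 + 3*l + 2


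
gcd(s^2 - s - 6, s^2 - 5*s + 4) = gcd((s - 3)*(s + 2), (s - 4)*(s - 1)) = 1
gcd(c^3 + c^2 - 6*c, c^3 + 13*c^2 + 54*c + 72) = c + 3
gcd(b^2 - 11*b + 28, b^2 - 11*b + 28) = b^2 - 11*b + 28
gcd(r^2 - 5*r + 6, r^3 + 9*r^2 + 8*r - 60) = r - 2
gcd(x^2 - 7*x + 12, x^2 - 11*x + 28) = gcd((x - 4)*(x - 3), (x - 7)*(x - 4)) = x - 4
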